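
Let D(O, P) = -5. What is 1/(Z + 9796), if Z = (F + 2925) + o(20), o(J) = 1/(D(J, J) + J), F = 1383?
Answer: 15/211561 ≈ 7.0902e-5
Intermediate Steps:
o(J) = 1/(-5 + J)
Z = 64621/15 (Z = (1383 + 2925) + 1/(-5 + 20) = 4308 + 1/15 = 64621/15 ≈ 4308.1)
1/(Z + 9796) = 1/(64621/15 + 9796) = 1/(211561/15) = 15/211561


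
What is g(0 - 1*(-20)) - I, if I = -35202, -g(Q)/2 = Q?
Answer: 35162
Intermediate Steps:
g(Q) = -2*Q
g(0 - 1*(-20)) - I = -2*(0 - 1*(-20)) - 1*(-35202) = -2*(0 + 20) + 35202 = -2*20 + 35202 = -40 + 35202 = 35162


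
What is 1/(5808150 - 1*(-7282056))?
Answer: 1/13090206 ≈ 7.6393e-8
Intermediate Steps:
1/(5808150 - 1*(-7282056)) = 1/(5808150 + 7282056) = 1/13090206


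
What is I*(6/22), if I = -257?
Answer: -771/11 ≈ -70.091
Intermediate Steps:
I*(6/22) = -1542/22 = -257*3/11 = -771/11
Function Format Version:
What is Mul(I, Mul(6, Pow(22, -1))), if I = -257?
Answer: Rational(-771, 11) ≈ -70.091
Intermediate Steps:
Mul(I, Mul(6, Pow(22, -1))) = Mul(-257, Mul(6, Pow(22, -1))) = Mul(-257, Mul(6, Rational(1, 22))) = Mul(-257, Rational(3, 11)) = Rational(-771, 11)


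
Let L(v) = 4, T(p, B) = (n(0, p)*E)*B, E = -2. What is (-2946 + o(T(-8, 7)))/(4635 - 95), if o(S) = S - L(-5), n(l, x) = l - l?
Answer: -295/454 ≈ -0.64978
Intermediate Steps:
n(l, x) = 0
T(p, B) = 0 (T(p, B) = (0*(-2))*B = 0*B = 0)
o(S) = -4 + S (o(S) = S - 1*4 = S - 4 = -4 + S)
(-2946 + o(T(-8, 7)))/(4635 - 95) = (-2946 + (-4 + 0))/(4635 - 95) = (-2946 - 4)/4540 = -2950*1/4540 = -295/454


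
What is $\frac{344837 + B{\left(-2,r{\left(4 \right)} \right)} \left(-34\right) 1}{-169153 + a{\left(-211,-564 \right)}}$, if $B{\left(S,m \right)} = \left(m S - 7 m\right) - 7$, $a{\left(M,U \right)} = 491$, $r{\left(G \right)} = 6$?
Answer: $- \frac{346911}{168662} \approx -2.0568$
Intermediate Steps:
$B{\left(S,m \right)} = -7 - 7 m + S m$ ($B{\left(S,m \right)} = \left(S m - 7 m\right) - 7 = \left(- 7 m + S m\right) - 7 = -7 - 7 m + S m$)
$\frac{344837 + B{\left(-2,r{\left(4 \right)} \right)} \left(-34\right) 1}{-169153 + a{\left(-211,-564 \right)}} = \frac{344837 + \left(-7 - 42 - 12\right) \left(-34\right) 1}{-169153 + 491} = \frac{344837 + \left(-7 - 42 - 12\right) \left(-34\right) 1}{-168662} = \left(344837 + \left(-61\right) \left(-34\right) 1\right) \left(- \frac{1}{168662}\right) = \left(344837 + 2074 \cdot 1\right) \left(- \frac{1}{168662}\right) = \left(344837 + 2074\right) \left(- \frac{1}{168662}\right) = 346911 \left(- \frac{1}{168662}\right) = - \frac{346911}{168662}$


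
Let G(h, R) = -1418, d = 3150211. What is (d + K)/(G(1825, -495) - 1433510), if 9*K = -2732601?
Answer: -4269883/2152392 ≈ -1.9838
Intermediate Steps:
K = -910867/3 (K = (⅑)*(-2732601) = -910867/3 ≈ -3.0362e+5)
(d + K)/(G(1825, -495) - 1433510) = (3150211 - 910867/3)/(-1418 - 1433510) = (8539766/3)/(-1434928) = (8539766/3)*(-1/1434928) = -4269883/2152392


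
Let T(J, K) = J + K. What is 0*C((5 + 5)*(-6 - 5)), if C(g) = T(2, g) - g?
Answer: 0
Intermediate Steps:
C(g) = 2 (C(g) = (2 + g) - g = 2)
0*C((5 + 5)*(-6 - 5)) = 0*2 = 0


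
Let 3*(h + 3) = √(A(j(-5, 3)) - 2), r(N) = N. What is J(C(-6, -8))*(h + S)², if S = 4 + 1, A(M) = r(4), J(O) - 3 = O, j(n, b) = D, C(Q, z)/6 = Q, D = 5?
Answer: -418/3 - 44*√2 ≈ -201.56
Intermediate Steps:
C(Q, z) = 6*Q
j(n, b) = 5
J(O) = 3 + O
A(M) = 4
h = -3 + √2/3 (h = -3 + √(4 - 2)/3 = -3 + √2/3 ≈ -2.5286)
S = 5
J(C(-6, -8))*(h + S)² = (3 + 6*(-6))*((-3 + √2/3) + 5)² = (3 - 36)*(2 + √2/3)² = -33*(2 + √2/3)²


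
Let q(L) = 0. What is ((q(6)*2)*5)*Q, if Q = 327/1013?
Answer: 0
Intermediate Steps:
Q = 327/1013 (Q = 327*(1/1013) = 327/1013 ≈ 0.32280)
((q(6)*2)*5)*Q = ((0*2)*5)*(327/1013) = (0*5)*(327/1013) = 0*(327/1013) = 0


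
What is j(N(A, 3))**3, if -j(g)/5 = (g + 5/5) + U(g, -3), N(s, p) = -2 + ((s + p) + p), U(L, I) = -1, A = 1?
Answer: -15625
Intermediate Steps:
N(s, p) = -2 + s + 2*p (N(s, p) = -2 + ((p + s) + p) = -2 + (s + 2*p) = -2 + s + 2*p)
j(g) = -5*g (j(g) = -5*((g + 5/5) - 1) = -5*((g + 5*(1/5)) - 1) = -5*((g + 1) - 1) = -5*((1 + g) - 1) = -5*g)
j(N(A, 3))**3 = (-5*(-2 + 1 + 2*3))**3 = (-5*(-2 + 1 + 6))**3 = (-5*5)**3 = (-25)**3 = -15625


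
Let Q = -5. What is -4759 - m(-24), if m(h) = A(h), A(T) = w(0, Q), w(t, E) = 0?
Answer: -4759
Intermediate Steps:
A(T) = 0
m(h) = 0
-4759 - m(-24) = -4759 - 1*0 = -4759 + 0 = -4759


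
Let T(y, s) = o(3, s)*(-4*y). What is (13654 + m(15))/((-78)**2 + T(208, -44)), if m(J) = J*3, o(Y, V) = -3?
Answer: 13699/8580 ≈ 1.5966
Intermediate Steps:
T(y, s) = 12*y (T(y, s) = -(-12)*y = 12*y)
m(J) = 3*J
(13654 + m(15))/((-78)**2 + T(208, -44)) = (13654 + 3*15)/((-78)**2 + 12*208) = (13654 + 45)/(6084 + 2496) = 13699/8580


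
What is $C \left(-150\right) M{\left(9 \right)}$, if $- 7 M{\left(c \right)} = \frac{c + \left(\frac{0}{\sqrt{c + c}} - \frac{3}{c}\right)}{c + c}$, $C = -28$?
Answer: $- \frac{2600}{9} \approx -288.89$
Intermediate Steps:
$M{\left(c \right)} = - \frac{c - \frac{3}{c}}{14 c}$ ($M{\left(c \right)} = - \frac{\left(c + \left(\frac{0}{\sqrt{c + c}} - \frac{3}{c}\right)\right) \frac{1}{c + c}}{7} = - \frac{\left(c + \left(\frac{0}{\sqrt{2 c}} - \frac{3}{c}\right)\right) \frac{1}{2 c}}{7} = - \frac{\left(c + \left(\frac{0}{\sqrt{2} \sqrt{c}} - \frac{3}{c}\right)\right) \frac{1}{2 c}}{7} = - \frac{\left(c + \left(0 \frac{\sqrt{2}}{2 \sqrt{c}} - \frac{3}{c}\right)\right) \frac{1}{2 c}}{7} = - \frac{\left(c + \left(0 - \frac{3}{c}\right)\right) \frac{1}{2 c}}{7} = - \frac{\left(c - \frac{3}{c}\right) \frac{1}{2 c}}{7} = - \frac{\frac{1}{2} \frac{1}{c} \left(c - \frac{3}{c}\right)}{7} = - \frac{c - \frac{3}{c}}{14 c}$)
$C \left(-150\right) M{\left(9 \right)} = \left(-28\right) \left(-150\right) \frac{3 - 9^{2}}{14 \cdot 81} = 4200 \cdot \frac{1}{14} \cdot \frac{1}{81} \left(3 - 81\right) = 4200 \cdot \frac{1}{14} \cdot \frac{1}{81} \left(-78\right) = 4200 \left(- \frac{13}{189}\right) = - \frac{2600}{9}$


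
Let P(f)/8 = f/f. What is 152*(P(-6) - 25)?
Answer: -2584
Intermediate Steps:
P(f) = 8 (P(f) = 8*(f/f) = 8*1 = 8)
152*(P(-6) - 25) = 152*(8 - 25) = 152*(-17) = -2584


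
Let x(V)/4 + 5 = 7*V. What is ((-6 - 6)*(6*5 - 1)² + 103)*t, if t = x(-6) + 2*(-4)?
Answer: 1957844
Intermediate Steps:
x(V) = -20 + 28*V (x(V) = -20 + 4*(7*V) = -20 + 28*V)
t = -196 (t = (-20 + 28*(-6)) + 2*(-4) = (-20 - 168) - 8 = -188 - 8 = -196)
((-6 - 6)*(6*5 - 1)² + 103)*t = ((-6 - 6)*(6*5 - 1)² + 103)*(-196) = (-12*(30 - 1)² + 103)*(-196) = (-12*29² + 103)*(-196) = (-12*841 + 103)*(-196) = (-10092 + 103)*(-196) = -9989*(-196) = 1957844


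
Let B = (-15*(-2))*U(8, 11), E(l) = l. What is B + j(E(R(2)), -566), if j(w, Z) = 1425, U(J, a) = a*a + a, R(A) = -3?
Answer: 5385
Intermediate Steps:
U(J, a) = a + a² (U(J, a) = a² + a = a + a²)
B = 3960 (B = (-15*(-2))*(11*(1 + 11)) = 30*(11*12) = 30*132 = 3960)
B + j(E(R(2)), -566) = 3960 + 1425 = 5385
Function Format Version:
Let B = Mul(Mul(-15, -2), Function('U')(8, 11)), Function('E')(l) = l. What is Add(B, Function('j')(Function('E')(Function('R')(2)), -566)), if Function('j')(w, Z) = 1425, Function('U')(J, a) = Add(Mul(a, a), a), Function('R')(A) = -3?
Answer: 5385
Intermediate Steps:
Function('U')(J, a) = Add(a, Pow(a, 2)) (Function('U')(J, a) = Add(Pow(a, 2), a) = Add(a, Pow(a, 2)))
B = 3960 (B = Mul(Mul(-15, -2), Mul(11, Add(1, 11))) = Mul(30, Mul(11, 12)) = Mul(30, 132) = 3960)
Add(B, Function('j')(Function('E')(Function('R')(2)), -566)) = Add(3960, 1425) = 5385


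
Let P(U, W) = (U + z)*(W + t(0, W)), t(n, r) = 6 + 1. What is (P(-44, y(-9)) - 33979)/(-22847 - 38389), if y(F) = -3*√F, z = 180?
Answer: 11009/20412 + 34*I/1701 ≈ 0.53934 + 0.019988*I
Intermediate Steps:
t(n, r) = 7
P(U, W) = (7 + W)*(180 + U) (P(U, W) = (U + 180)*(W + 7) = (180 + U)*(7 + W) = (7 + W)*(180 + U))
(P(-44, y(-9)) - 33979)/(-22847 - 38389) = ((1260 + 7*(-44) + 180*(-9*I) - (-132)*√(-9)) - 33979)/(-22847 - 38389) = ((1260 - 308 + 180*(-9*I) - (-132)*3*I) - 33979)/(-61236) = ((1260 - 308 + 180*(-9*I) - (-396)*I) - 33979)*(-1/61236) = ((1260 - 308 - 1620*I + 396*I) - 33979)*(-1/61236) = ((952 - 1224*I) - 33979)*(-1/61236) = (-33027 - 1224*I)*(-1/61236) = 11009/20412 + 34*I/1701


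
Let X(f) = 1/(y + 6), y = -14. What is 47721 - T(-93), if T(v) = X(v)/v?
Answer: 35504423/744 ≈ 47721.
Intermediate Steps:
X(f) = -1/8 (X(f) = 1/(-14 + 6) = 1/(-8) = -1/8)
T(v) = -1/(8*v)
47721 - T(-93) = 47721 - (-1)/(8*(-93)) = 47721 - (-1)*(-1)/(8*93) = 47721 - 1*1/744 = 47721 - 1/744 = 35504423/744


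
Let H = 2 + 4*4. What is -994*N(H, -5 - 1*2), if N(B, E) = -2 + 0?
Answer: 1988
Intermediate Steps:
H = 18 (H = 2 + 16 = 18)
N(B, E) = -2
-994*N(H, -5 - 1*2) = -994*(-2) = 1988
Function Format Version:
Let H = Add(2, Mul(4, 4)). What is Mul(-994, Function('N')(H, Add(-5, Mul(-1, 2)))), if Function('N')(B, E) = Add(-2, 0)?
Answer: 1988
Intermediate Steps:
H = 18 (H = Add(2, 16) = 18)
Function('N')(B, E) = -2
Mul(-994, Function('N')(H, Add(-5, Mul(-1, 2)))) = Mul(-994, -2) = 1988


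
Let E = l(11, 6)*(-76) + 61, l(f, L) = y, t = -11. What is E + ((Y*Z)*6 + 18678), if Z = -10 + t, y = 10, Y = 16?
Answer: 15963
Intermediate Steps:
l(f, L) = 10
Z = -21 (Z = -10 - 11 = -21)
E = -699 (E = 10*(-76) + 61 = -760 + 61 = -699)
E + ((Y*Z)*6 + 18678) = -699 + ((16*(-21))*6 + 18678) = -699 + (-336*6 + 18678) = -699 + (-2016 + 18678) = -699 + 16662 = 15963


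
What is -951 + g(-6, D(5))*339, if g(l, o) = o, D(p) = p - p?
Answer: -951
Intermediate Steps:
D(p) = 0
-951 + g(-6, D(5))*339 = -951 + 0*339 = -951 + 0 = -951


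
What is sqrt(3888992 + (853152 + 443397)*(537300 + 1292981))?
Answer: sqrt(2373052889261) ≈ 1.5405e+6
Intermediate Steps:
sqrt(3888992 + (853152 + 443397)*(537300 + 1292981)) = sqrt(3888992 + 1296549*1830281) = sqrt(3888992 + 2373049000269) = sqrt(2373052889261)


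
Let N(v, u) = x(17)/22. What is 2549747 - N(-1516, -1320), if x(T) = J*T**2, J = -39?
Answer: 56105705/22 ≈ 2.5503e+6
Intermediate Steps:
x(T) = -39*T**2
N(v, u) = -11271/22 (N(v, u) = -39*17**2/22 = -39*289*(1/22) = -11271*1/22 = -11271/22)
2549747 - N(-1516, -1320) = 2549747 - 1*(-11271/22) = 2549747 + 11271/22 = 56105705/22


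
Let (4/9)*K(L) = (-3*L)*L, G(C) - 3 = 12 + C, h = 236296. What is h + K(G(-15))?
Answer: 236296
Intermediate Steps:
G(C) = 15 + C (G(C) = 3 + (12 + C) = 15 + C)
K(L) = -27*L²/4 (K(L) = 9*((-3*L)*L)/4 = 9*(-3*L²)/4 = -27*L²/4)
h + K(G(-15)) = 236296 - 27*(15 - 15)²/4 = 236296 - 27/4*0² = 236296 - 27/4*0 = 236296 + 0 = 236296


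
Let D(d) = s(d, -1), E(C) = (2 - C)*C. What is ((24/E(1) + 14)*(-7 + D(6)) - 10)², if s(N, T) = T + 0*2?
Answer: 98596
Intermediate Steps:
s(N, T) = T (s(N, T) = T + 0 = T)
E(C) = C*(2 - C)
D(d) = -1
((24/E(1) + 14)*(-7 + D(6)) - 10)² = ((24/((1*(2 - 1*1))) + 14)*(-7 - 1) - 10)² = ((24/((1*(2 - 1))) + 14)*(-8) - 10)² = ((24/((1*1)) + 14)*(-8) - 10)² = ((24/1 + 14)*(-8) - 10)² = ((24*1 + 14)*(-8) - 10)² = ((24 + 14)*(-8) - 10)² = (38*(-8) - 10)² = (-304 - 10)² = (-314)² = 98596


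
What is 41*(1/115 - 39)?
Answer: -183844/115 ≈ -1598.6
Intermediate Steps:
41*(1/115 - 39) = 41*(-4484/115) = -183844/115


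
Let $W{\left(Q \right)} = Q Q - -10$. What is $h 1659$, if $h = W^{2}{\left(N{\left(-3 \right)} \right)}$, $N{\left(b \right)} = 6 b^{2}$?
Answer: $14203488684$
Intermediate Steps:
$W{\left(Q \right)} = 10 + Q^{2}$ ($W{\left(Q \right)} = Q^{2} + 10 = 10 + Q^{2}$)
$h = 8561476$ ($h = \left(10 + \left(6 \left(-3\right)^{2}\right)^{2}\right)^{2} = \left(10 + \left(6 \cdot 9\right)^{2}\right)^{2} = \left(10 + 54^{2}\right)^{2} = \left(10 + 2916\right)^{2} = 2926^{2} = 8561476$)
$h 1659 = 8561476 \cdot 1659 = 14203488684$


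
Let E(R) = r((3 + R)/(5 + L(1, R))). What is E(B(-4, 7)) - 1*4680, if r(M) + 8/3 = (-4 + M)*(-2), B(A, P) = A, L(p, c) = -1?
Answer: -28045/6 ≈ -4674.2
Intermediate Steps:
r(M) = 16/3 - 2*M (r(M) = -8/3 + (-4 + M)*(-2) = -8/3 + (8 - 2*M) = 16/3 - 2*M)
E(R) = 23/6 - R/2 (E(R) = 16/3 - 2*(3 + R)/(5 - 1) = 16/3 - 2*(3 + R)/4 = 16/3 - 2*(3/4 + R/4) = 16/3 + (-3/2 - R/2) = 23/6 - R/2)
E(B(-4, 7)) - 1*4680 = (23/6 - 1/2*(-4)) - 1*4680 = (23/6 + 2) - 4680 = 35/6 - 4680 = -28045/6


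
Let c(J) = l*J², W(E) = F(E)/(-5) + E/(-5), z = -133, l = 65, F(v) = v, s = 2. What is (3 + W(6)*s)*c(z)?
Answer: -2069613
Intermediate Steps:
W(E) = -2*E/5 (W(E) = E/(-5) + E/(-5) = E*(-⅕) + E*(-⅕) = -E/5 - E/5 = -2*E/5)
c(J) = 65*J²
(3 + W(6)*s)*c(z) = (3 - ⅖*6*2)*(65*(-133)²) = (3 - 12/5*2)*(65*17689) = (3 - 24/5)*1149785 = -9/5*1149785 = -2069613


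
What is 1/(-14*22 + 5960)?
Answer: 1/5652 ≈ 0.00017693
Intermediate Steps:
1/(-14*22 + 5960) = 1/(-308 + 5960) = 1/5652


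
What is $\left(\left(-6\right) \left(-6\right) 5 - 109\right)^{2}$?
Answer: $5041$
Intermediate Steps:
$\left(\left(-6\right) \left(-6\right) 5 - 109\right)^{2} = \left(36 \cdot 5 - 109\right)^{2} = \left(180 - 109\right)^{2} = 71^{2} = 5041$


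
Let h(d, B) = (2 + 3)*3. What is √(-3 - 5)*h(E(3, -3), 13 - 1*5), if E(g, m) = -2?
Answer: 30*I*√2 ≈ 42.426*I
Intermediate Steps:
h(d, B) = 15 (h(d, B) = 5*3 = 15)
√(-3 - 5)*h(E(3, -3), 13 - 1*5) = √(-3 - 5)*15 = √(-8)*15 = (2*I*√2)*15 = 30*I*√2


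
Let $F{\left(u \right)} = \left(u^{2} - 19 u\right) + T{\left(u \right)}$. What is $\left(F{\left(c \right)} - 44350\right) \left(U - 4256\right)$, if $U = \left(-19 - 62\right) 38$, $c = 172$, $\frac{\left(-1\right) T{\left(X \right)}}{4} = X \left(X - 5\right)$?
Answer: $974908620$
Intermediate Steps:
$T{\left(X \right)} = - 4 X \left(-5 + X\right)$ ($T{\left(X \right)} = - 4 X \left(X - 5\right) = - 4 X \left(-5 + X\right)$)
$F{\left(u \right)} = u^{2} - 19 u + 4 u \left(5 - u\right)$ ($F{\left(u \right)} = \left(u^{2} - 19 u\right) + 4 u \left(5 - u\right) = u^{2} - 19 u + 4 u \left(5 - u\right)$)
$U = -3078$ ($U = \left(-81\right) 38 = -3078$)
$\left(F{\left(c \right)} - 44350\right) \left(U - 4256\right) = \left(172 \left(1 - 516\right) - 44350\right) \left(-3078 - 4256\right) = \left(172 \left(1 - 516\right) - 44350\right) \left(-7334\right) = \left(172 \left(-515\right) - 44350\right) \left(-7334\right) = \left(-88580 - 44350\right) \left(-7334\right) = \left(-132930\right) \left(-7334\right) = 974908620$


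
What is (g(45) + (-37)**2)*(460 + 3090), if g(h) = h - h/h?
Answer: 5016150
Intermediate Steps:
g(h) = -1 + h (g(h) = h - 1*1 = h - 1 = -1 + h)
(g(45) + (-37)**2)*(460 + 3090) = ((-1 + 45) + (-37)**2)*(460 + 3090) = (44 + 1369)*3550 = 1413*3550 = 5016150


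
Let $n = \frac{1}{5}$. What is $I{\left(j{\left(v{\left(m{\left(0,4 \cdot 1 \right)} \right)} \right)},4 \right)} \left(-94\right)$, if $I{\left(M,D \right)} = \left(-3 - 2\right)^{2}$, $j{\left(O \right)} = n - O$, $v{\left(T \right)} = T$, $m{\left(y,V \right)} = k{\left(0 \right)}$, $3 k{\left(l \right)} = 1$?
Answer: $-2350$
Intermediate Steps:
$k{\left(l \right)} = \frac{1}{3}$ ($k{\left(l \right)} = \frac{1}{3} \cdot 1 = \frac{1}{3}$)
$m{\left(y,V \right)} = \frac{1}{3}$
$n = \frac{1}{5} \approx 0.2$
$j{\left(O \right)} = \frac{1}{5} - O$
$I{\left(M,D \right)} = 25$ ($I{\left(M,D \right)} = \left(-5\right)^{2} = 25$)
$I{\left(j{\left(v{\left(m{\left(0,4 \cdot 1 \right)} \right)} \right)},4 \right)} \left(-94\right) = 25 \left(-94\right) = -2350$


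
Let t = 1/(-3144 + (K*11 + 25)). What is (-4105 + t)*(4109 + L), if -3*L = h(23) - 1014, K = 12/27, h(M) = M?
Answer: -1532247140392/84081 ≈ -1.8223e+7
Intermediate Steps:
K = 4/9 (K = 12*(1/27) = 4/9 ≈ 0.44444)
L = 991/3 (L = -(23 - 1014)/3 = -⅓*(-991) = 991/3 ≈ 330.33)
t = -9/28027 (t = 1/(-3144 + ((4/9)*11 + 25)) = 1/(-3144 + (44/9 + 25)) = 1/(-3144 + 269/9) = 1/(-28027/9) = -9/28027 ≈ -0.00032112)
(-4105 + t)*(4109 + L) = (-4105 - 9/28027)*(4109 + 991/3) = -115050844/28027*13318/3 = -1532247140392/84081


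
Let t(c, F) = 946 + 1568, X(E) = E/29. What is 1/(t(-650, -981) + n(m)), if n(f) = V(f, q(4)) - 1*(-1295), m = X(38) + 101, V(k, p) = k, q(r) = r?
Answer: 29/113428 ≈ 0.00025567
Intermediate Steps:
X(E) = E/29 (X(E) = E*(1/29) = E/29)
t(c, F) = 2514
m = 2967/29 (m = (1/29)*38 + 101 = 38/29 + 101 = 2967/29 ≈ 102.31)
n(f) = 1295 + f (n(f) = f - 1*(-1295) = f + 1295 = 1295 + f)
1/(t(-650, -981) + n(m)) = 1/(2514 + (1295 + 2967/29)) = 1/(2514 + 40522/29) = 1/(113428/29) = 29/113428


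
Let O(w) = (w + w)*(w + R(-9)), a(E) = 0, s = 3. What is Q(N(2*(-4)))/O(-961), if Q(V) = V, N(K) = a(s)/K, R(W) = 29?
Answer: 0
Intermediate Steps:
N(K) = 0 (N(K) = 0/K = 0)
O(w) = 2*w*(29 + w) (O(w) = (w + w)*(w + 29) = (2*w)*(29 + w) = 2*w*(29 + w))
Q(N(2*(-4)))/O(-961) = 0/((2*(-961)*(29 - 961))) = 0/((2*(-961)*(-932))) = 0/1791304 = 0*(1/1791304) = 0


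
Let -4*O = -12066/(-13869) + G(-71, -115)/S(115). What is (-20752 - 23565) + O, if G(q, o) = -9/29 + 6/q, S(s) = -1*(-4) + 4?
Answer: -13499030618893/304600224 ≈ -44317.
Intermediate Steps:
S(s) = 8 (S(s) = 4 + 4 = 8)
G(q, o) = -9/29 + 6/q (G(q, o) = -9*1/29 + 6/q = -9/29 + 6/q)
O = -62491885/304600224 (O = -(-12066/(-13869) + (-9/29 + 6/(-71))/8)/4 = -(-12066*(-1/13869) + (-9/29 + 6*(-1/71))*(1/8))/4 = -(4022/4623 + (-9/29 - 6/71)*(1/8))/4 = -(4022/4623 - 813/2059*1/8)/4 = -(4022/4623 - 813/16472)/4 = -1/4*62491885/76150056 = -62491885/304600224 ≈ -0.20516)
(-20752 - 23565) + O = (-20752 - 23565) - 62491885/304600224 = -44317 - 62491885/304600224 = -13499030618893/304600224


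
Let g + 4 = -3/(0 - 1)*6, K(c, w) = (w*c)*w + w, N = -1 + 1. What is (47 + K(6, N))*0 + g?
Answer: 14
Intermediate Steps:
N = 0
K(c, w) = w + c*w**2 (K(c, w) = (c*w)*w + w = c*w**2 + w = w + c*w**2)
g = 14 (g = -4 - 3/(0 - 1)*6 = -4 - 3/(-1)*6 = -4 - 3*(-1)*6 = -4 + 3*6 = -4 + 18 = 14)
(47 + K(6, N))*0 + g = (47 + 0*(1 + 6*0))*0 + 14 = (47 + 0*(1 + 0))*0 + 14 = (47 + 0*1)*0 + 14 = (47 + 0)*0 + 14 = 47*0 + 14 = 0 + 14 = 14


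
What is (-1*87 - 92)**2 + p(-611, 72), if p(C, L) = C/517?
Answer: 352438/11 ≈ 32040.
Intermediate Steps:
p(C, L) = C/517 (p(C, L) = C*(1/517) = C/517)
(-1*87 - 92)**2 + p(-611, 72) = (-1*87 - 92)**2 + (1/517)*(-611) = (-87 - 92)**2 - 13/11 = (-179)**2 - 13/11 = 32041 - 13/11 = 352438/11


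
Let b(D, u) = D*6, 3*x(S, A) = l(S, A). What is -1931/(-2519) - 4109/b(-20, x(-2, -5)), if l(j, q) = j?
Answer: 10582291/302280 ≈ 35.008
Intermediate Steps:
x(S, A) = S/3
b(D, u) = 6*D
-1931/(-2519) - 4109/b(-20, x(-2, -5)) = -1931/(-2519) - 4109/(6*(-20)) = -1931*(-1/2519) - 4109/(-120) = 1931/2519 - 4109*(-1/120) = 1931/2519 + 4109/120 = 10582291/302280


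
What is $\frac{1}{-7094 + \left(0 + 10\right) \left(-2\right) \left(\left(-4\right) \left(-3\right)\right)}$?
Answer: $- \frac{1}{7334} \approx -0.00013635$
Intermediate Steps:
$\frac{1}{-7094 + \left(0 + 10\right) \left(-2\right) \left(\left(-4\right) \left(-3\right)\right)} = \frac{1}{-7094 + 10 \left(-2\right) 12} = \frac{1}{-7094 - 240} = \frac{1}{-7334} = - \frac{1}{7334}$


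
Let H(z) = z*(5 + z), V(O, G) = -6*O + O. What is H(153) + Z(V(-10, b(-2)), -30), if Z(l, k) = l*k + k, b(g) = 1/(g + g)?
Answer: 22644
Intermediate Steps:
b(g) = 1/(2*g)
V(O, G) = -5*O
Z(l, k) = k + k*l (Z(l, k) = k*l + k = k + k*l)
H(153) + Z(V(-10, b(-2)), -30) = 153*(5 + 153) - 30*(1 - 5*(-10)) = 153*158 - 30*(1 + 50) = 24174 - 30*51 = 24174 - 1530 = 22644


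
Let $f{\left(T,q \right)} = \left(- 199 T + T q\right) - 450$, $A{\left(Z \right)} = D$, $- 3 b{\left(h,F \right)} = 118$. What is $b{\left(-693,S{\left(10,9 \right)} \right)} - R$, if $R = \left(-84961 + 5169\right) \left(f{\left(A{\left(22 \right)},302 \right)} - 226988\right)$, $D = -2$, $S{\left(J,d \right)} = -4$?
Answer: $- \frac{54492510262}{3} \approx -1.8164 \cdot 10^{10}$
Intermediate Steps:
$b{\left(h,F \right)} = - \frac{118}{3}$ ($b{\left(h,F \right)} = \left(- \frac{1}{3}\right) 118 = - \frac{118}{3}$)
$A{\left(Z \right)} = -2$
$f{\left(T,q \right)} = -450 - 199 T + T q$
$R = 18164170048$ ($R = \left(-84961 + 5169\right) \left(\left(-450 - -398 - 604\right) - 226988\right) = - 79792 \left(\left(-450 + 398 - 604\right) - 226988\right) = - 79792 \left(-656 - 226988\right) = \left(-79792\right) \left(-227644\right) = 18164170048$)
$b{\left(-693,S{\left(10,9 \right)} \right)} - R = - \frac{118}{3} - 18164170048 = - \frac{54492510262}{3}$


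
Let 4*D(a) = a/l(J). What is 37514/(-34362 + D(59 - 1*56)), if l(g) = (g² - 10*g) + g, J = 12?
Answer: -1800672/1649375 ≈ -1.0917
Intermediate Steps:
l(g) = g² - 9*g
D(a) = a/144 (D(a) = (a/((12*(-9 + 12))))/4 = (a/((12*3)))/4 = (a/36)/4 = a/144)
37514/(-34362 + D(59 - 1*56)) = 37514/(-34362 + (59 - 1*56)/144) = 37514/(-34362 + (59 - 56)/144) = 37514/(-34362 + (1/144)*3) = 37514/(-34362 + 1/48) = 37514/(-1649375/48) = 37514*(-48/1649375) = -1800672/1649375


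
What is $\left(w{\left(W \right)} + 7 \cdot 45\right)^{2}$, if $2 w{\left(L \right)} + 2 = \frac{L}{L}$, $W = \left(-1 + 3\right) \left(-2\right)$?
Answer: $\frac{395641}{4} \approx 98910.0$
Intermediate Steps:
$W = -4$ ($W = 2 \left(-2\right) = -4$)
$w{\left(L \right)} = - \frac{1}{2}$ ($w{\left(L \right)} = -1 + \frac{L \frac{1}{L}}{2} = -1 + \frac{1}{2} \cdot 1 = -1 + \frac{1}{2} = - \frac{1}{2}$)
$\left(w{\left(W \right)} + 7 \cdot 45\right)^{2} = \left(- \frac{1}{2} + 7 \cdot 45\right)^{2} = \left(- \frac{1}{2} + 315\right)^{2} = \left(\frac{629}{2}\right)^{2} = \frac{395641}{4}$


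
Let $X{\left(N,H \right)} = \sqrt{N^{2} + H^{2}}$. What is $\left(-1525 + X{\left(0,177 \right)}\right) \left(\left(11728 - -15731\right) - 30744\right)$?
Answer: $4428180$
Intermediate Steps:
$X{\left(N,H \right)} = \sqrt{H^{2} + N^{2}}$
$\left(-1525 + X{\left(0,177 \right)}\right) \left(\left(11728 - -15731\right) - 30744\right) = \left(-1525 + \sqrt{177^{2} + 0^{2}}\right) \left(\left(11728 - -15731\right) - 30744\right) = \left(-1525 + \sqrt{31329 + 0}\right) \left(\left(11728 + 15731\right) - 30744\right) = \left(-1525 + \sqrt{31329}\right) \left(27459 - 30744\right) = \left(-1525 + 177\right) \left(-3285\right) = \left(-1348\right) \left(-3285\right) = 4428180$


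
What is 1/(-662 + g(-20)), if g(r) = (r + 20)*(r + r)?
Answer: -1/662 ≈ -0.0015106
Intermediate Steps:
g(r) = 2*r*(20 + r) (g(r) = (20 + r)*(2*r) = 2*r*(20 + r))
1/(-662 + g(-20)) = 1/(-662 + 2*(-20)*(20 - 20)) = 1/(-662 + 2*(-20)*0) = 1/(-662 + 0) = 1/(-662) = -1/662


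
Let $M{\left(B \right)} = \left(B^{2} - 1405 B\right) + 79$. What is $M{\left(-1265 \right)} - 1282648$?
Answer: $2094981$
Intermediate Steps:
$M{\left(B \right)} = 79 + B^{2} - 1405 B$
$M{\left(-1265 \right)} - 1282648 = \left(79 + \left(-1265\right)^{2} - -1777325\right) - 1282648 = \left(79 + 1600225 + 1777325\right) - 1282648 = 3377629 - 1282648 = 2094981$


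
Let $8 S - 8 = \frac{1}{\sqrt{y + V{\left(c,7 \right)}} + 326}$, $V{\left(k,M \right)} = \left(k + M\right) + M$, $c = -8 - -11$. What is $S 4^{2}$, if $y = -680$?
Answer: $\frac{1711676}{106939} - \frac{2 i \sqrt{663}}{106939} \approx 16.006 - 0.00048156 i$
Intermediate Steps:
$c = 3$ ($c = -8 + 11 = 3$)
$V{\left(k,M \right)} = k + 2 M$ ($V{\left(k,M \right)} = \left(M + k\right) + M = k + 2 M$)
$S = 1 + \frac{1}{8 \left(326 + i \sqrt{663}\right)}$ ($S = 1 + \frac{1}{8 \left(\sqrt{-680 + \left(3 + 2 \cdot 7\right)} + 326\right)} = 1 + \frac{1}{8 \left(\sqrt{-680 + \left(3 + 14\right)} + 326\right)} = 1 + \frac{1}{8 \left(\sqrt{-680 + 17} + 326\right)} = 1 + \frac{1}{8 \left(\sqrt{-663} + 326\right)} = 1 + \frac{1}{8 \left(i \sqrt{663} + 326\right)} = 1 + \frac{1}{8 \left(326 + i \sqrt{663}\right)} \approx 1.0004 - 3.0098 \cdot 10^{-5} i$)
$S 4^{2} = \left(\frac{427919}{427756} - \frac{i \sqrt{663}}{855512}\right) 4^{2} = \left(\frac{427919}{427756} - \frac{i \sqrt{663}}{855512}\right) 16 = \frac{1711676}{106939} - \frac{2 i \sqrt{663}}{106939}$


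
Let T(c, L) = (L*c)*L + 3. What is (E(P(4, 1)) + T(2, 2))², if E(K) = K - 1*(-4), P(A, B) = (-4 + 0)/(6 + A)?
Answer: 5329/25 ≈ 213.16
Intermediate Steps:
T(c, L) = 3 + c*L² (T(c, L) = c*L² + 3 = 3 + c*L²)
P(A, B) = -4/(6 + A)
E(K) = 4 + K (E(K) = K + 4 = 4 + K)
(E(P(4, 1)) + T(2, 2))² = ((4 - 4/(6 + 4)) + (3 + 2*2²))² = ((4 - 4/10) + (3 + 2*4))² = ((4 - 4*⅒) + (3 + 8))² = ((4 - ⅖) + 11)² = (18/5 + 11)² = (73/5)² = 5329/25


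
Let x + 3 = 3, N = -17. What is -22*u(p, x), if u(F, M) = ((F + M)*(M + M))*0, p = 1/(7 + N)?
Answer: 0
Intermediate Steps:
p = -⅒ (p = 1/(7 - 17) = 1/(-10) = -⅒ ≈ -0.10000)
x = 0 (x = -3 + 3 = 0)
u(F, M) = 0 (u(F, M) = ((F + M)*(2*M))*0 = (2*M*(F + M))*0 = 0)
-22*u(p, x) = -22*0 = 0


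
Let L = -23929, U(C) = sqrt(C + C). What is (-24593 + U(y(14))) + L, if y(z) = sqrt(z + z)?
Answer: -48522 + 2*7**(1/4) ≈ -48519.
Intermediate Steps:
y(z) = sqrt(2)*sqrt(z) (y(z) = sqrt(2*z) = sqrt(2)*sqrt(z))
U(C) = sqrt(2)*sqrt(C) (U(C) = sqrt(2*C) = sqrt(2)*sqrt(C))
(-24593 + U(y(14))) + L = (-24593 + sqrt(2)*sqrt(sqrt(2)*sqrt(14))) - 23929 = (-24593 + sqrt(2)*sqrt(2*sqrt(7))) - 23929 = (-24593 + sqrt(2)*(sqrt(2)*7**(1/4))) - 23929 = (-24593 + 2*7**(1/4)) - 23929 = -48522 + 2*7**(1/4)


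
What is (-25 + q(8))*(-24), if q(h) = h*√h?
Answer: 600 - 384*√2 ≈ 56.942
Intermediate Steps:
q(h) = h^(3/2)
(-25 + q(8))*(-24) = (-25 + 8^(3/2))*(-24) = (-25 + 16*√2)*(-24) = 600 - 384*√2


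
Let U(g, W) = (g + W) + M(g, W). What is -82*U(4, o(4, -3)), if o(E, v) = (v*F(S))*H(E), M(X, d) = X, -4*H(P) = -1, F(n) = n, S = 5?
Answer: -697/2 ≈ -348.50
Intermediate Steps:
H(P) = 1/4 (H(P) = -1/4*(-1) = 1/4)
o(E, v) = 5*v/4 (o(E, v) = (v*5)*(1/4) = (5*v)*(1/4) = 5*v/4)
U(g, W) = W + 2*g (U(g, W) = (g + W) + g = (W + g) + g = W + 2*g)
-82*U(4, o(4, -3)) = -82*((5/4)*(-3) + 2*4) = -82*(-15/4 + 8) = -82*17/4 = -697/2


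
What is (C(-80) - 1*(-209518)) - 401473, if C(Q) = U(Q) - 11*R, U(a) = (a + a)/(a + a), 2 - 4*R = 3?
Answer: -767805/4 ≈ -1.9195e+5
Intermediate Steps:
R = -¼ (R = ½ - ¼*3 = ½ - ¾ = -¼ ≈ -0.25000)
U(a) = 1 (U(a) = (2*a)/((2*a)) = (2*a)*(1/(2*a)) = 1)
C(Q) = 15/4 (C(Q) = 1 - 11*(-¼) = 1 + 11/4 = 15/4)
(C(-80) - 1*(-209518)) - 401473 = (15/4 - 1*(-209518)) - 401473 = (15/4 + 209518) - 401473 = 838087/4 - 401473 = -767805/4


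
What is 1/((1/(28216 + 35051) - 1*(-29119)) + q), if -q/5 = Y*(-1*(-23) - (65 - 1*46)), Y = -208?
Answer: 63267/2105462494 ≈ 3.0049e-5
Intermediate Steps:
q = 4160 (q = -(-1040)*(-1*(-23) - (65 - 1*46)) = -(-1040)*(23 - (65 - 46)) = -(-1040)*(23 - 1*19) = -(-1040)*(23 - 19) = -(-1040)*4 = -5*(-832) = 4160)
1/((1/(28216 + 35051) - 1*(-29119)) + q) = 1/((1/(28216 + 35051) - 1*(-29119)) + 4160) = 1/((1/63267 + 29119) + 4160) = 1/(1842271774/63267 + 4160) = 1/(2105462494/63267) = 63267/2105462494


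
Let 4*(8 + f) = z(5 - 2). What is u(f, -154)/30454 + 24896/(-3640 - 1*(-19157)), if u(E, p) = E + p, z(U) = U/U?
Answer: 3022691637/1890218872 ≈ 1.5991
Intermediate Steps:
z(U) = 1
f = -31/4 (f = -8 + (¼)*1 = -8 + ¼ = -31/4 ≈ -7.7500)
u(f, -154)/30454 + 24896/(-3640 - 1*(-19157)) = (-31/4 - 154)/30454 + 24896/(-3640 - 1*(-19157)) = -647/4*1/30454 + 24896/(-3640 + 19157) = -647/121816 + 24896/15517 = 3022691637/1890218872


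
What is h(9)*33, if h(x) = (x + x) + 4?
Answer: 726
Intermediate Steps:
h(x) = 4 + 2*x (h(x) = 2*x + 4 = 4 + 2*x)
h(9)*33 = (4 + 2*9)*33 = (4 + 18)*33 = 22*33 = 726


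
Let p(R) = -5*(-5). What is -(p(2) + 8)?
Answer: -33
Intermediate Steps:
p(R) = 25
-(p(2) + 8) = -(25 + 8) = -1*33 = -33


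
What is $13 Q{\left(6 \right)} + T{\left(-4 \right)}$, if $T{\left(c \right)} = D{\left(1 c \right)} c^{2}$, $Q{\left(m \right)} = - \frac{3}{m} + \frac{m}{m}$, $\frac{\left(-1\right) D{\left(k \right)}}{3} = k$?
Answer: $\frac{397}{2} \approx 198.5$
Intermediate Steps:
$D{\left(k \right)} = - 3 k$
$Q{\left(m \right)} = 1 - \frac{3}{m}$ ($Q{\left(m \right)} = - \frac{3}{m} + 1 = 1 - \frac{3}{m}$)
$T{\left(c \right)} = - 3 c^{3}$ ($T{\left(c \right)} = - 3 \cdot 1 c c^{2} = - 3 c c^{2} = - 3 c^{3}$)
$13 Q{\left(6 \right)} + T{\left(-4 \right)} = 13 \frac{-3 + 6}{6} - 3 \left(-4\right)^{3} = 13 \cdot \frac{1}{6} \cdot 3 - -192 = 13 \cdot \frac{1}{2} + 192 = \frac{13}{2} + 192 = \frac{397}{2}$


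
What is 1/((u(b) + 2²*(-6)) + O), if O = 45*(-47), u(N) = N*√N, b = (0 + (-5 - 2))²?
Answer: -1/1796 ≈ -0.00055679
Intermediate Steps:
b = 49 (b = (0 - 7)² = (-7)² = 49)
u(N) = N^(3/2)
O = -2115
1/((u(b) + 2²*(-6)) + O) = 1/((49^(3/2) + 2²*(-6)) - 2115) = 1/((343 + 4*(-6)) - 2115) = 1/((343 - 24) - 2115) = 1/(319 - 2115) = 1/(-1796) = -1/1796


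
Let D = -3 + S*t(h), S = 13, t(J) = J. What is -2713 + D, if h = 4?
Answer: -2664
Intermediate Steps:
D = 49 (D = -3 + 13*4 = -3 + 52 = 49)
-2713 + D = -2713 + 49 = -2664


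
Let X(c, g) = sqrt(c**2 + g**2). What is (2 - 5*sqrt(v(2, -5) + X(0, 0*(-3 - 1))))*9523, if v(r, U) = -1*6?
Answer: 19046 - 47615*I*sqrt(6) ≈ 19046.0 - 1.1663e+5*I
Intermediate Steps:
v(r, U) = -6
(2 - 5*sqrt(v(2, -5) + X(0, 0*(-3 - 1))))*9523 = (2 - 5*sqrt(-6 + sqrt(0**2 + (0*(-3 - 1))**2)))*9523 = (2 - 5*sqrt(-6 + sqrt(0 + (0*(-4))**2)))*9523 = (2 - 5*sqrt(-6 + sqrt(0 + 0**2)))*9523 = (2 - 5*sqrt(-6 + sqrt(0 + 0)))*9523 = (2 - 5*sqrt(-6 + sqrt(0)))*9523 = (2 - 5*sqrt(-6 + 0))*9523 = (2 - 5*I*sqrt(6))*9523 = 19046 - 47615*I*sqrt(6)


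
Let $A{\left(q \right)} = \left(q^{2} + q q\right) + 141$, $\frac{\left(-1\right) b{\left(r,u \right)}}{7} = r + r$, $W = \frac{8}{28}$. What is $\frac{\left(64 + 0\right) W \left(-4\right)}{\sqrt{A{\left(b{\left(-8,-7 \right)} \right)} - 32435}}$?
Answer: $\frac{256 i \sqrt{7206}}{25221} \approx 0.86164 i$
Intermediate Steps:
$W = \frac{2}{7}$ ($W = 8 \cdot \frac{1}{28} = \frac{2}{7} \approx 0.28571$)
$b{\left(r,u \right)} = - 14 r$ ($b{\left(r,u \right)} = - 7 \left(r + r\right) = - 7 \cdot 2 r = - 14 r$)
$A{\left(q \right)} = 141 + 2 q^{2}$ ($A{\left(q \right)} = \left(q^{2} + q^{2}\right) + 141 = 2 q^{2} + 141 = 141 + 2 q^{2}$)
$\frac{\left(64 + 0\right) W \left(-4\right)}{\sqrt{A{\left(b{\left(-8,-7 \right)} \right)} - 32435}} = \frac{\left(64 + 0\right) \frac{2}{7} \left(-4\right)}{\sqrt{\left(141 + 2 \left(\left(-14\right) \left(-8\right)\right)^{2}\right) - 32435}} = \frac{64 \left(- \frac{8}{7}\right)}{\sqrt{\left(141 + 2 \cdot 112^{2}\right) - 32435}} = - \frac{512}{7 \sqrt{\left(141 + 2 \cdot 12544\right) - 32435}} = - \frac{512}{7 \sqrt{\left(141 + 25088\right) - 32435}} = - \frac{512}{7 \sqrt{25229 - 32435}} = - \frac{512}{7 \sqrt{-7206}} = - \frac{512}{7 i \sqrt{7206}} = - \frac{512 \left(- \frac{i \sqrt{7206}}{7206}\right)}{7} = \frac{256 i \sqrt{7206}}{25221}$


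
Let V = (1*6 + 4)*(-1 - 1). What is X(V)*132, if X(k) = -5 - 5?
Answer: -1320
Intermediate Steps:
V = -20 (V = (6 + 4)*(-2) = 10*(-2) = -20)
X(k) = -10
X(V)*132 = -10*132 = -1320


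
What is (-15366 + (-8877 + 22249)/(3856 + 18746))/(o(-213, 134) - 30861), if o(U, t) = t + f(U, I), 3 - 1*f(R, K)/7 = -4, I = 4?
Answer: 86822240/173346039 ≈ 0.50086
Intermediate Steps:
f(R, K) = 49 (f(R, K) = 21 - 7*(-4) = 21 + 28 = 49)
o(U, t) = 49 + t (o(U, t) = t + 49 = 49 + t)
(-15366 + (-8877 + 22249)/(3856 + 18746))/(o(-213, 134) - 30861) = (-15366 + (-8877 + 22249)/(3856 + 18746))/((49 + 134) - 30861) = (-15366 + 13372/22602)/(183 - 30861) = (-15366 + 13372*(1/22602))/(-30678) = (-15366 + 6686/11301)*(-1/30678) = -173644480/11301*(-1/30678) = 86822240/173346039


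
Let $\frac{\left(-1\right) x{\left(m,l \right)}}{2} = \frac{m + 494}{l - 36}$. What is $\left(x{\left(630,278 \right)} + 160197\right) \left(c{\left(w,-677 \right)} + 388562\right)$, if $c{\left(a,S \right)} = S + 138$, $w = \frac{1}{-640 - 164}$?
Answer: $\frac{7520938446399}{121} \approx 6.2157 \cdot 10^{10}$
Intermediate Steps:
$w = - \frac{1}{804}$ ($w = \frac{1}{-804} = - \frac{1}{804} \approx -0.0012438$)
$x{\left(m,l \right)} = - \frac{2 \left(494 + m\right)}{-36 + l}$ ($x{\left(m,l \right)} = - 2 \frac{m + 494}{l - 36} = - 2 \frac{494 + m}{-36 + l} = - \frac{2 \left(494 + m\right)}{-36 + l}$)
$c{\left(a,S \right)} = 138 + S$
$\left(x{\left(630,278 \right)} + 160197\right) \left(c{\left(w,-677 \right)} + 388562\right) = \left(\frac{2 \left(-494 - 630\right)}{-36 + 278} + 160197\right) \left(\left(138 - 677\right) + 388562\right) = \left(\frac{2 \left(-494 - 630\right)}{242} + 160197\right) \left(-539 + 388562\right) = \left(2 \cdot \frac{1}{242} \left(-1124\right) + 160197\right) 388023 = \left(- \frac{1124}{121} + 160197\right) 388023 = \frac{19382713}{121} \cdot 388023 = \frac{7520938446399}{121}$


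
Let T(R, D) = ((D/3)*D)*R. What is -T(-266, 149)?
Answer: 5905466/3 ≈ 1.9685e+6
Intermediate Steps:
T(R, D) = R*D²/3 (T(R, D) = ((D*(⅓))*D)*R = ((D/3)*D)*R = (D²/3)*R = R*D²/3)
-T(-266, 149) = -(-266)*149²/3 = -(-266)*22201/3 = -1*(-5905466/3) = 5905466/3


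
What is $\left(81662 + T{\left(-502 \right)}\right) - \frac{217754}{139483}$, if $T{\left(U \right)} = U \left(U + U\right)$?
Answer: $\frac{81690790856}{139483} \approx 5.8567 \cdot 10^{5}$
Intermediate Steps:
$T{\left(U \right)} = 2 U^{2}$ ($T{\left(U \right)} = U 2 U = 2 U^{2}$)
$\left(81662 + T{\left(-502 \right)}\right) - \frac{217754}{139483} = \left(81662 + 2 \left(-502\right)^{2}\right) - \frac{217754}{139483} = \left(81662 + 2 \cdot 252004\right) - \frac{217754}{139483} = \left(81662 + 504008\right) - \frac{217754}{139483} = 585670 - \frac{217754}{139483} = \frac{81690790856}{139483}$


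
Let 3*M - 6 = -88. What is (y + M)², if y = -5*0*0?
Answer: 6724/9 ≈ 747.11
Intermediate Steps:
M = -82/3 (M = 2 + (⅓)*(-88) = 2 - 88/3 = -82/3 ≈ -27.333)
y = 0 (y = 0*0 = 0)
(y + M)² = (0 - 82/3)² = (-82/3)² = 6724/9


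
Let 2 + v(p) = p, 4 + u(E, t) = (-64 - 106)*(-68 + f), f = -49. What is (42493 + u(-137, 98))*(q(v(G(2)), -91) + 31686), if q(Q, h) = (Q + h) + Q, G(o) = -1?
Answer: 1970490231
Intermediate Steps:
u(E, t) = 19886 (u(E, t) = -4 + (-64 - 106)*(-68 - 49) = -4 - 170*(-117) = -4 + 19890 = 19886)
v(p) = -2 + p
q(Q, h) = h + 2*Q
(42493 + u(-137, 98))*(q(v(G(2)), -91) + 31686) = (42493 + 19886)*((-91 + 2*(-2 - 1)) + 31686) = 62379*((-91 + 2*(-3)) + 31686) = 62379*((-91 - 6) + 31686) = 62379*(-97 + 31686) = 62379*31589 = 1970490231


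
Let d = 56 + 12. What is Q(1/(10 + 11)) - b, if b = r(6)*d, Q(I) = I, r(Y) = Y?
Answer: -8567/21 ≈ -407.95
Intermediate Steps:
d = 68
b = 408 (b = 6*68 = 408)
Q(1/(10 + 11)) - b = 1/(10 + 11) - 1*408 = 1/21 - 408 = -8567/21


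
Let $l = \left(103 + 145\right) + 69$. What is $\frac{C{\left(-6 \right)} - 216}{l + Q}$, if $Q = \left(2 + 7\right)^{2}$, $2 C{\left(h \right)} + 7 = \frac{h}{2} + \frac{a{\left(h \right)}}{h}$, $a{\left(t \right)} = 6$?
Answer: $- \frac{443}{796} \approx -0.55653$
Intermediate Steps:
$l = 317$ ($l = 248 + 69 = 317$)
$C{\left(h \right)} = - \frac{7}{2} + \frac{3}{h} + \frac{h}{4}$ ($C{\left(h \right)} = - \frac{7}{2} + \frac{\frac{h}{2} + \frac{6}{h}}{2} = - \frac{7}{2} + \left(\frac{3}{h} + \frac{h}{4}\right) = - \frac{7}{2} + \frac{3}{h} + \frac{h}{4}$)
$Q = 81$ ($Q = 9^{2} = 81$)
$\frac{C{\left(-6 \right)} - 216}{l + Q} = \frac{\frac{12 - 6 \left(-14 - 6\right)}{4 \left(-6\right)} - 216}{317 + 81} = \frac{\frac{1}{4} \left(- \frac{1}{6}\right) \left(12 - -120\right) - 216}{398} = \left(\frac{1}{4} \left(- \frac{1}{6}\right) \left(12 + 120\right) - 216\right) \frac{1}{398} = \left(\frac{1}{4} \left(- \frac{1}{6}\right) 132 - 216\right) \frac{1}{398} = \left(- \frac{11}{2} - 216\right) \frac{1}{398} = \left(- \frac{443}{2}\right) \frac{1}{398} = - \frac{443}{796}$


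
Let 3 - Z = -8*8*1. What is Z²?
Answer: 4489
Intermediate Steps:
Z = 67 (Z = 3 - (-8*8) = 3 - (-64) = 3 - 1*(-64) = 3 + 64 = 67)
Z² = 67² = 4489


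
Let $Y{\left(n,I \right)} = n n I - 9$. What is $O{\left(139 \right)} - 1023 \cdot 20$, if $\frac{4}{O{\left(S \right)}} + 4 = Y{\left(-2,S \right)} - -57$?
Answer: $- \frac{3068999}{150} \approx -20460.0$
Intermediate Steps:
$Y{\left(n,I \right)} = -9 + I n^{2}$ ($Y{\left(n,I \right)} = n^{2} I - 9 = I n^{2} - 9 = -9 + I n^{2}$)
$O{\left(S \right)} = \frac{4}{44 + 4 S}$ ($O{\left(S \right)} = \frac{4}{-4 + \left(\left(-9 + S \left(-2\right)^{2}\right) - -57\right)} = \frac{4}{-4 + \left(\left(-9 + S 4\right) + 57\right)} = \frac{4}{-4 + \left(\left(-9 + 4 S\right) + 57\right)} = \frac{4}{-4 + \left(48 + 4 S\right)} = \frac{4}{44 + 4 S}$)
$O{\left(139 \right)} - 1023 \cdot 20 = \frac{1}{11 + 139} - 1023 \cdot 20 = \frac{1}{150} - 20460 = - \frac{3068999}{150}$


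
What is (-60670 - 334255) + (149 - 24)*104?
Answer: -381925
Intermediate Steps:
(-60670 - 334255) + (149 - 24)*104 = -394925 + 125*104 = -394925 + 13000 = -381925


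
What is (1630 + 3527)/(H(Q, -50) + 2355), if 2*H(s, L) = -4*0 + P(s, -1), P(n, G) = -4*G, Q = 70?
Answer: 5157/2357 ≈ 2.1880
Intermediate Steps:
H(s, L) = 2 (H(s, L) = (-4*0 - 4*(-1))/2 = (0 + 4)/2 = (½)*4 = 2)
(1630 + 3527)/(H(Q, -50) + 2355) = (1630 + 3527)/(2 + 2355) = 5157/2357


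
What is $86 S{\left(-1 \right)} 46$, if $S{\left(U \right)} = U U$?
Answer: $3956$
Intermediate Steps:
$S{\left(U \right)} = U^{2}$
$86 S{\left(-1 \right)} 46 = 86 \left(-1\right)^{2} \cdot 46 = 86 \cdot 1 \cdot 46 = 86 \cdot 46 = 3956$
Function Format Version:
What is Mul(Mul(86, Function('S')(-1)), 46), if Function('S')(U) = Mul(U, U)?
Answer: 3956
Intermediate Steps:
Function('S')(U) = Pow(U, 2)
Mul(Mul(86, Function('S')(-1)), 46) = Mul(Mul(86, Pow(-1, 2)), 46) = Mul(Mul(86, 1), 46) = Mul(86, 46) = 3956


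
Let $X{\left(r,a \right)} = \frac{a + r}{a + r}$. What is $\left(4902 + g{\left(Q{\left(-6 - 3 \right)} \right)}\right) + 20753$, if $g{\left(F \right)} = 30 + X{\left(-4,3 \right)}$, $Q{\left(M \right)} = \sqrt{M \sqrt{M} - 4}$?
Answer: $25686$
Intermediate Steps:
$X{\left(r,a \right)} = 1$
$Q{\left(M \right)} = \sqrt{-4 + M^{\frac{3}{2}}}$ ($Q{\left(M \right)} = \sqrt{M^{\frac{3}{2}} - 4} = \sqrt{-4 + M^{\frac{3}{2}}}$)
$g{\left(F \right)} = 31$ ($g{\left(F \right)} = 30 + 1 = 31$)
$\left(4902 + g{\left(Q{\left(-6 - 3 \right)} \right)}\right) + 20753 = \left(4902 + 31\right) + 20753 = 4933 + 20753 = 25686$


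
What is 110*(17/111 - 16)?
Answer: -193490/111 ≈ -1743.2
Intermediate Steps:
110*(17/111 - 16) = 110*(-1759/111) = -193490/111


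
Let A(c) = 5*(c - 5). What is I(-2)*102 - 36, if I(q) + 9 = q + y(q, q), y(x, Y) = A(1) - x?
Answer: -2994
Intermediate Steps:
A(c) = -25 + 5*c (A(c) = 5*(-5 + c) = -25 + 5*c)
y(x, Y) = -20 - x (y(x, Y) = (-25 + 5*1) - x = (-25 + 5) - x = -20 - x)
I(q) = -29 (I(q) = -9 + (q + (-20 - q)) = -9 - 20 = -29)
I(-2)*102 - 36 = -29*102 - 36 = -2958 - 36 = -2994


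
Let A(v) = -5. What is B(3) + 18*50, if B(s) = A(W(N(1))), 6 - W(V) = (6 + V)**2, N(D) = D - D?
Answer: 895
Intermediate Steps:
N(D) = 0
W(V) = 6 - (6 + V)**2
B(s) = -5
B(3) + 18*50 = -5 + 18*50 = -5 + 900 = 895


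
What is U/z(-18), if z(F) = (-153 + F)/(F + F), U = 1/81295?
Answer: 4/1544605 ≈ 2.5897e-6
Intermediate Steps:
U = 1/81295 ≈ 1.2301e-5
z(F) = (-153 + F)/(2*F) (z(F) = (-153 + F)/((2*F)) = (-153 + F)*(1/(2*F)) = (-153 + F)/(2*F))
U/z(-18) = 1/(81295*(((1/2)*(-153 - 18)/(-18)))) = 1/(81295*(((1/2)*(-1/18)*(-171)))) = 1/(81295*(19/4)) = (1/81295)*(4/19) = 4/1544605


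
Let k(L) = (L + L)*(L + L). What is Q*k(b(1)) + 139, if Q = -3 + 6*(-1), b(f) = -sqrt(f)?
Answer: 103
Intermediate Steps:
Q = -9 (Q = -3 - 6 = -9)
k(L) = 4*L**2 (k(L) = (2*L)*(2*L) = 4*L**2)
Q*k(b(1)) + 139 = -36*(-sqrt(1))**2 + 139 = -36*(-1*1)**2 + 139 = -36*(-1)**2 + 139 = -36 + 139 = 103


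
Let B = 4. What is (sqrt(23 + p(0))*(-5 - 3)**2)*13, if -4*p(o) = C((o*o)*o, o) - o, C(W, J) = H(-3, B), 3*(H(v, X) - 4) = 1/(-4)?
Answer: 208*sqrt(3171)/3 ≈ 3904.3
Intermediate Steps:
H(v, X) = 47/12 (H(v, X) = 4 + (1/3)/(-4) = 4 + (1/3)*(-1/4) = 4 - 1/12 = 47/12)
C(W, J) = 47/12
p(o) = -47/48 + o/4 (p(o) = -(47/12 - o)/4 = -47/48 + o/4)
(sqrt(23 + p(0))*(-5 - 3)**2)*13 = (sqrt(23 + (-47/48 + (1/4)*0))*(-5 - 3)**2)*13 = (sqrt(23 + (-47/48 + 0))*(-8)**2)*13 = (sqrt(23 - 47/48)*64)*13 = (sqrt(1057/48)*64)*13 = ((sqrt(3171)/12)*64)*13 = (16*sqrt(3171)/3)*13 = 208*sqrt(3171)/3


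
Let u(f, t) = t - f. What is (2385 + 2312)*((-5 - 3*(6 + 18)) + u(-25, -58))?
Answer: -516670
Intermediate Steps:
(2385 + 2312)*((-5 - 3*(6 + 18)) + u(-25, -58)) = (2385 + 2312)*((-5 - 3*(6 + 18)) + (-58 - 1*(-25))) = 4697*((-5 - 3*24) + (-58 + 25)) = 4697*((-5 - 72) - 33) = 4697*(-77 - 33) = 4697*(-110) = -516670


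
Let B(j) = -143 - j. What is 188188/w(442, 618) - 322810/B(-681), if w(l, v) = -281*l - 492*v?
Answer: -34586802531/57600701 ≈ -600.46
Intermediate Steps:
w(l, v) = -492*v - 281*l
188188/w(442, 618) - 322810/B(-681) = 188188/(-492*618 - 281*442) - 322810/(-143 - 1*(-681)) = 188188/(-304056 - 124202) - 322810/(-143 + 681) = 188188/(-428258) - 322810/538 = 188188*(-1/428258) - 322810*1/538 = -94094/214129 - 161405/269 = -34586802531/57600701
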